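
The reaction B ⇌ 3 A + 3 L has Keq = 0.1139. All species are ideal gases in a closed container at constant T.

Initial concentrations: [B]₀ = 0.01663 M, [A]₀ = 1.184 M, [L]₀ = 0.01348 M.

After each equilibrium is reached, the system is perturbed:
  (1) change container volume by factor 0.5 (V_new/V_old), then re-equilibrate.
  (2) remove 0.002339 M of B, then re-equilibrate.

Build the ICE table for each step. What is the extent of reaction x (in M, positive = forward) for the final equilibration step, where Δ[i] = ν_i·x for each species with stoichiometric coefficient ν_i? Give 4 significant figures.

x = -5.0917e-04 M

Q₀ = 2.4447e-04 vs Keq = 0.1139 ⇒ Q<K, forward
Step 1:
                   B          A          L
  init       0.01663      1.184    0.01348
  Δ         -0.01391    0.04173    0.04173
  eq        0.002721      1.226    0.05521
  solve Keq expr → x = 0.01391; check Q = 0.1139
Then change container volume by factor 0.5 (V_new/V_old).
Step 2:
                   B          A          L
  init      0.005441      2.451     0.1104
  Δ          0.01763   -0.05289   -0.05289
  eq         0.02307      2.399    0.05753
  solve Keq expr → x = -0.01763; check Q = 0.1139
Then remove 0.002339 M of B.
Step 3:
                   B          A          L
  init       0.02073      2.399    0.05753
  Δ       5.0917e-04  -0.001528  -0.001528
  eq         0.02124      2.397      0.056
  solve Keq expr → x = -5.0917e-04; check Q = 0.1139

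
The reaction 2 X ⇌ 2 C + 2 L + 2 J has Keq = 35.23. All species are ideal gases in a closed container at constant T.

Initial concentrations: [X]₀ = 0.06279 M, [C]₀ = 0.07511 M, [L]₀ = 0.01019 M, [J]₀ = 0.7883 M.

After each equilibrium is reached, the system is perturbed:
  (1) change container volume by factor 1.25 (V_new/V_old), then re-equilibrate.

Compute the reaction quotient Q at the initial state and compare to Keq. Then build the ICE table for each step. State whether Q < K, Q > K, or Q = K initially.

Q₀ = 9.2331e-05 vs Keq = 35.23 ⇒ Q<K, forward
Step 1:
                    X           C           L           J
  init        0.06279     0.07511     0.01019      0.7883
  Δ          -0.06139     0.06139     0.06139     0.06139
  eq         0.001399      0.1365     0.07158      0.8497
  solve Keq expr → x = 0.0307; check Q = 35.23
Then change container volume by factor 1.25 (V_new/V_old).
Step 2:
                    X           C           L           J
  init       0.001119      0.1092     0.05726      0.6798
  Δ       -3.9487e-04  3.9487e-04  3.9487e-04  3.9487e-04
  eq       7.2413e-04      0.1096     0.05766      0.6801
  solve Keq expr → x = 1.9744e-04; check Q = 35.23

Q₀ = 9.2331e-05; Q < K (proceeds forward)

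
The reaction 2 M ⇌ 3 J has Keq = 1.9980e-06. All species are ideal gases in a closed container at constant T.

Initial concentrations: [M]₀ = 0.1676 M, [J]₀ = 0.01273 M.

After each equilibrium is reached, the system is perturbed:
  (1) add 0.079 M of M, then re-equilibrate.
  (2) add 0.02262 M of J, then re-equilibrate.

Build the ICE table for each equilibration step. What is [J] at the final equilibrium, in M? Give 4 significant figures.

Q₀ = 7.3441e-05 vs Keq = 1.9980e-06 ⇒ Q>K, reverse
Step 1:
                   M          J
  init        0.1676    0.01273
  Δ         0.005875  -0.008812
  eq          0.1735   0.003918
  solve Keq expr → x = -0.002937; check Q = 1.9980e-06
Then add 0.079 M of M.
Step 2:
                   M          J
  init        0.2525   0.003918
  Δ       -7.3591e-04   0.001104
  eq          0.2517   0.005021
  solve Keq expr → x = 3.6795e-04; check Q = 1.9980e-06
Then add 0.02262 M of J.
Step 3:
                   M          J
  init        0.2517    0.02764
  Δ          0.01495   -0.02242
  eq          0.2667   0.005218
  solve Keq expr → x = -0.007474; check Q = 1.9980e-06

[J]_eq = 0.005218 M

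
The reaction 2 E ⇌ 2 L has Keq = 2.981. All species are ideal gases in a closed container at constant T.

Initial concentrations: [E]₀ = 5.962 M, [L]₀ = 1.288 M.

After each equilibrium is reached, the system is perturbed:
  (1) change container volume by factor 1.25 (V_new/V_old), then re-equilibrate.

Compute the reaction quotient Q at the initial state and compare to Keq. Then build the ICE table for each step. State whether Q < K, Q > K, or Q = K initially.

Q₀ = 0.04667 vs Keq = 2.981 ⇒ Q<K, forward
Step 1:
                  E         L
  Initial     5.962     1.288
  Change     -3.303     3.303
  Equil       2.659     4.591
  solve Keq expr → x = 1.651; check Q = 2.981
Then change container volume by factor 1.25 (V_new/V_old).
Step 2:
                  E         L
  Initial     2.127     3.673
  Change          0         0
  Equil       2.127     3.673
  solve Keq expr → x = 0; check Q = 2.981

Q₀ = 0.04667; Q < K (proceeds forward)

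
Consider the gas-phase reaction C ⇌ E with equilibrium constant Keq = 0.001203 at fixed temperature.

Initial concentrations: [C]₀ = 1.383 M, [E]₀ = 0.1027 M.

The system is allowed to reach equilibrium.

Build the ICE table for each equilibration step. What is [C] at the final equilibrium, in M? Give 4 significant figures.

[C]_eq = 1.484 M

Q₀ = 0.07426 vs Keq = 0.001203 ⇒ Q>K, reverse
Step 1:
                    C           E
  I             1.383      0.1027
  C            0.1009     -0.1009
  E             1.484    0.001785
  solve Keq expr → x = -0.1009; check Q = 0.001203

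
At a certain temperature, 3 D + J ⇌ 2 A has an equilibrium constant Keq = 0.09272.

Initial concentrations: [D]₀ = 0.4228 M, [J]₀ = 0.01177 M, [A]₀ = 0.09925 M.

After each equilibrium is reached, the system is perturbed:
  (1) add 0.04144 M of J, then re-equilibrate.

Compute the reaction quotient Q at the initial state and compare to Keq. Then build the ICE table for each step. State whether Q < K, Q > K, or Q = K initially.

Q₀ = 11.07; Q > K (proceeds reverse)

Q₀ = 11.07 vs Keq = 0.09272 ⇒ Q>K, reverse
Step 1:
                   D          J          A
  Initial     0.4228    0.01177    0.09925
  Change      0.1098    0.03661   -0.07322
  Equil       0.5326    0.04838    0.02603
  solve Keq expr → x = -0.03661; check Q = 0.09272
Then add 0.04144 M of J.
Step 2:
                   D          J          A
  Initial     0.5326    0.08982    0.02603
  Change    -0.01137  -0.003789   0.007578
  Equil       0.5213    0.08603    0.03361
  solve Keq expr → x = 0.003789; check Q = 0.09272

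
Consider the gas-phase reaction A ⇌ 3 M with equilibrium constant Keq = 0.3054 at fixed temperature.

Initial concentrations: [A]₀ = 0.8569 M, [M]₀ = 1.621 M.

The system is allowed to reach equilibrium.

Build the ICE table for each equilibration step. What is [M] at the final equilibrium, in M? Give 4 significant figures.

Q₀ = 4.971 vs Keq = 0.3054 ⇒ Q>K, reverse
Step 1:
                    A           M
  Initial      0.8569       1.621
  Change       0.3044     -0.9132
  Equil         1.161      0.7078
  solve Keq expr → x = -0.3044; check Q = 0.3054

[M]_eq = 0.7078 M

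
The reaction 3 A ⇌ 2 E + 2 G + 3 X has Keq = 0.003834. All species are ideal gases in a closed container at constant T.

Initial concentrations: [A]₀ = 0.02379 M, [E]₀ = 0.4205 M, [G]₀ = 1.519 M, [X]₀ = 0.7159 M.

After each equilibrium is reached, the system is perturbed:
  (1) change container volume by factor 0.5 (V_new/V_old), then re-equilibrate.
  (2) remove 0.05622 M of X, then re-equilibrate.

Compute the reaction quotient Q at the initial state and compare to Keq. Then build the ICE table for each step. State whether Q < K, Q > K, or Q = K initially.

Q₀ = 1.1118e+04; Q > K (proceeds reverse)

Q₀ = 1.1118e+04 vs Keq = 0.003834 ⇒ Q>K, reverse
Step 1:
                    A           E           G           X
  I           0.02379      0.4205       1.519      0.7159
  C            0.4498     -0.2999     -0.2999     -0.4498
  E            0.4736      0.1206       1.219      0.2661
  solve Keq expr → x = -0.1499; check Q = 0.003834
Then change container volume by factor 0.5 (V_new/V_old).
Step 2:
                    A           E           G           X
  I            0.9472      0.2412       2.438      0.5322
  C            0.1588     -0.1059     -0.1059     -0.1588
  E             1.106      0.1354       2.332      0.3733
  solve Keq expr → x = -0.05293; check Q = 0.003834
Then remove 0.05622 M of X.
Step 3:
                    A           E           G           X
  I             1.106      0.1354       2.332      0.3171
  C          -0.02247     0.01498     0.01498     0.02247
  E             1.084      0.1503       2.347      0.3396
  solve Keq expr → x = 0.007489; check Q = 0.003834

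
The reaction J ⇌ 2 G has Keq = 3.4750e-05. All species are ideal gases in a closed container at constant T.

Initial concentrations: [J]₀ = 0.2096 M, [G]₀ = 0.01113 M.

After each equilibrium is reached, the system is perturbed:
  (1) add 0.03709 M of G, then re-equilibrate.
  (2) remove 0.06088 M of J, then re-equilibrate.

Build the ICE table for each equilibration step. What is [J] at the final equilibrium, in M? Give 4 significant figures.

[J]_eq = 0.1716 M

Q₀ = 5.9102e-04 vs Keq = 3.4750e-05 ⇒ Q>K, reverse
Step 1:
                    J           G
  init         0.2096     0.01113
  Δ          0.004202   -0.008404
  eq           0.2138    0.002726
  solve Keq expr → x = -0.004202; check Q = 3.4750e-05
Then add 0.03709 M of G.
Step 2:
                    J           G
  init         0.2138     0.03982
  Δ           0.01849    -0.03697
  eq           0.2323    0.002841
  solve Keq expr → x = -0.01849; check Q = 3.4750e-05
Then remove 0.06088 M of J.
Step 3:
                    J           G
  init         0.1714    0.002841
  Δ        1.9956e-04 -3.9913e-04
  eq           0.1716    0.002442
  solve Keq expr → x = -1.9956e-04; check Q = 3.4750e-05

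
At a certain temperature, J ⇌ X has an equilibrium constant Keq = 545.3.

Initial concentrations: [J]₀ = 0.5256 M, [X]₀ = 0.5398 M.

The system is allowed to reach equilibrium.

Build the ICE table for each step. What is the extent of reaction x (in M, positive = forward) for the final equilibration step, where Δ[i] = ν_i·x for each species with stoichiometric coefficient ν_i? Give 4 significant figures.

Q₀ = 1.027 vs Keq = 545.3 ⇒ Q<K, forward
Step 1:
                   J          X
  Initial     0.5256     0.5398
  Change     -0.5236     0.5236
  Equil      0.00195      1.063
  solve Keq expr → x = 0.5236; check Q = 545.3

x = 0.5236 M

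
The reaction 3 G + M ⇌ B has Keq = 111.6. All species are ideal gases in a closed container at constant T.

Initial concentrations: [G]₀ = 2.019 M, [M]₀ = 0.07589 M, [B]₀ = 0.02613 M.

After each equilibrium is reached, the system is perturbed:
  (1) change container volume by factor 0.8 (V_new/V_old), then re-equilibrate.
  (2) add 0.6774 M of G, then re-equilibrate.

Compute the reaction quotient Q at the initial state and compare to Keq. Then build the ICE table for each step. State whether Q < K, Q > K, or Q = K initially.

Q₀ = 0.04184 vs Keq = 111.6 ⇒ Q<K, forward
Step 1:
                   G          M          B
  I            2.019    0.07589    0.02613
  C          -0.2272   -0.07573    0.07573
  E            1.792 1.5866e-04     0.1019
  solve Keq expr → x = 0.07573; check Q = 111.6
Then change container volume by factor 0.8 (V_new/V_old).
Step 2:
                   G          M          B
  I             2.24 1.9833e-04     0.1273
  C       -2.9000e-04 -9.6667e-05 9.6667e-05
  E            2.239 1.0166e-04     0.1274
  solve Keq expr → x = 9.6667e-05; check Q = 111.6
Then add 0.6774 M of G.
Step 3:
                   G          M          B
  I            2.917 1.0166e-04     0.1274
  C       -1.6687e-04 -5.5624e-05 5.5624e-05
  E            2.917 4.6036e-05     0.1275
  solve Keq expr → x = 5.5624e-05; check Q = 111.6

Q₀ = 0.04184; Q < K (proceeds forward)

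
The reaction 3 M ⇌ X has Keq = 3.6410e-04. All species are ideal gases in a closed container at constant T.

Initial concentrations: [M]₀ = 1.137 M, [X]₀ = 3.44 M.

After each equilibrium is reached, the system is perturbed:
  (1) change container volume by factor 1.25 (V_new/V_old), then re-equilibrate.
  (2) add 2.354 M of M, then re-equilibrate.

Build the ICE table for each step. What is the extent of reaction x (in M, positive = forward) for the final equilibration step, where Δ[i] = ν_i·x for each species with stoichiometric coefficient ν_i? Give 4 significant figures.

Q₀ = 2.34 vs Keq = 3.6410e-04 ⇒ Q>K, reverse
Step 1:
                    M           X
  I             1.137        3.44
  C             9.136      -3.045
  E             10.27      0.3947
  solve Keq expr → x = -3.045; check Q = 3.6410e-04
Then change container volume by factor 1.25 (V_new/V_old).
Step 2:
                    M           X
  I             8.218      0.3158
  C            0.2775    -0.09251
  E             8.496      0.2233
  solve Keq expr → x = -0.09251; check Q = 3.6410e-04
Then add 2.354 M of M.
Step 3:
                    M           X
  I             10.85      0.2233
  C           -0.5305      0.1768
  E             10.32      0.4001
  solve Keq expr → x = 0.1768; check Q = 3.6410e-04

x = 0.1768 M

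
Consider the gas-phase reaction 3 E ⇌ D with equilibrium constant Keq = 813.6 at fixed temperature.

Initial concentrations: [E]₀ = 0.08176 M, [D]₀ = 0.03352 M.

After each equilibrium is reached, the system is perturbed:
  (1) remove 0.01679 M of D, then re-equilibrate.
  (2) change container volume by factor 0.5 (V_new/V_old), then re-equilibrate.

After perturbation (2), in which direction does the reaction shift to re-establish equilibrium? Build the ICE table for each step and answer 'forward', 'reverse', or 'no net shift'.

Direction: forward

Q₀ = 61.33 vs Keq = 813.6 ⇒ Q<K, forward
Step 1:
                  E         D
  Initial   0.08176   0.03352
  Change   -0.04288   0.01429
  Equil     0.03888   0.04781
  solve Keq expr → x = 0.01429; check Q = 813.6
Then remove 0.01679 M of D.
Step 2:
                  E         D
  Initial   0.03888   0.03102
  Change  -0.004667  0.001556
  Equil     0.03421   0.03258
  solve Keq expr → x = 0.001556; check Q = 813.6
Then change container volume by factor 0.5 (V_new/V_old).
Step 3:
                  E         D
  Initial   0.06842   0.06516
  Change   -0.02365  0.007882
  Equil     0.04478   0.07304
  solve Keq expr → x = 0.007882; check Q = 813.6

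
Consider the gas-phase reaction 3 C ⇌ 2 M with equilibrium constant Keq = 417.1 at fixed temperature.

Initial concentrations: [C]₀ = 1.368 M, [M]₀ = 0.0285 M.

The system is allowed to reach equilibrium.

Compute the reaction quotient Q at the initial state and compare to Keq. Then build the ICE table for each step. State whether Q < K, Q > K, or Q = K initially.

Q₀ = 3.1727e-04 vs Keq = 417.1 ⇒ Q<K, forward
Step 1:
                   C          M
  init         1.368     0.0285
  Δ           -1.247     0.8313
  eq           0.121     0.8598
  solve Keq expr → x = 0.4157; check Q = 417.1

Q₀ = 3.1727e-04; Q < K (proceeds forward)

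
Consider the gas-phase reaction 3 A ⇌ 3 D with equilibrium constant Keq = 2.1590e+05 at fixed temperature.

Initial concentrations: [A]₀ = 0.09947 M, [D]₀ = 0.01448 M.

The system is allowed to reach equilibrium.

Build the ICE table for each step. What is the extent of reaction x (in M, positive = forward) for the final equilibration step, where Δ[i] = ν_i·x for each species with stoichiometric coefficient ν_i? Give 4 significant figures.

x = 0.03253 M

Q₀ = 0.003085 vs Keq = 2.1590e+05 ⇒ Q<K, forward
Step 1:
                   A          D
  init       0.09947    0.01448
  Δ          -0.0976     0.0976
  eq        0.001868     0.1121
  solve Keq expr → x = 0.03253; check Q = 2.1590e+05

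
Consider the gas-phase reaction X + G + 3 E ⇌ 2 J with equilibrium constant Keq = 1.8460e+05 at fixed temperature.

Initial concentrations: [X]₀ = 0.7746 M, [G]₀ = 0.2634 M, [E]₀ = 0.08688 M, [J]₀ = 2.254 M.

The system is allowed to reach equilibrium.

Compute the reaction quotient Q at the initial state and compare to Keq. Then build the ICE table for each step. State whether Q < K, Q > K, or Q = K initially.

Q₀ = 3.7971e+04 vs Keq = 1.8460e+05 ⇒ Q<K, forward
Step 1:
                  X         G         E         J
  init       0.7746    0.2634   0.08688     2.254
  Δ        -0.01141  -0.01141  -0.03422   0.02281
  eq         0.7632     0.252   0.05266     2.277
  solve Keq expr → x = 0.01141; check Q = 1.8460e+05

Q₀ = 3.7971e+04; Q < K (proceeds forward)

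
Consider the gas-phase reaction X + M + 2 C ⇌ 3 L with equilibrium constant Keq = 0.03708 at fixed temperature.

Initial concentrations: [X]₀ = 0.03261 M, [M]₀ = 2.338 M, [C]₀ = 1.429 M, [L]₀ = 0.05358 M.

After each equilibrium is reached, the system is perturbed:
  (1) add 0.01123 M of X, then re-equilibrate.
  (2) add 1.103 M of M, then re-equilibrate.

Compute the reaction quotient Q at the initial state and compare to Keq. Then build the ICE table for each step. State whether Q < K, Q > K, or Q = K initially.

Q₀ = 9.8798e-04 vs Keq = 0.03708 ⇒ Q<K, forward
Step 1:
                    X           M           C           L
  Initial     0.03261       2.338       1.429     0.05358
  Change     -0.02213    -0.02213    -0.04425     0.06638
  Equil       0.01048       2.316       1.385        0.12
  solve Keq expr → x = 0.02213; check Q = 0.03708
Then add 0.01123 M of X.
Step 2:
                    X           M           C           L
  Initial     0.02171       2.316       1.385        0.12
  Change    -0.005737   -0.005737    -0.01147     0.01721
  Equil       0.01598        2.31       1.373      0.1372
  solve Keq expr → x = 0.005737; check Q = 0.03708
Then add 1.103 M of M.
Step 3:
                    X           M           C           L
  Initial     0.01598       3.413       1.373      0.1372
  Change    -0.002873   -0.002873   -0.005747     0.00862
  Equil        0.0131        3.41       1.368      0.1458
  solve Keq expr → x = 0.002873; check Q = 0.03708

Q₀ = 9.8798e-04; Q < K (proceeds forward)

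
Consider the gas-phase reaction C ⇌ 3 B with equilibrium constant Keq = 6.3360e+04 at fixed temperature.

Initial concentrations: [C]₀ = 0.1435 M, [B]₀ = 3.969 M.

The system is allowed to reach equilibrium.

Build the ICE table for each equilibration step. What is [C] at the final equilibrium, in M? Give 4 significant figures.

[C]_eq = 0.00134 M

Q₀ = 435.7 vs Keq = 6.3360e+04 ⇒ Q<K, forward
Step 1:
                   C          B
  I           0.1435      3.969
  C          -0.1422     0.4265
  E          0.00134      4.395
  solve Keq expr → x = 0.1422; check Q = 6.3360e+04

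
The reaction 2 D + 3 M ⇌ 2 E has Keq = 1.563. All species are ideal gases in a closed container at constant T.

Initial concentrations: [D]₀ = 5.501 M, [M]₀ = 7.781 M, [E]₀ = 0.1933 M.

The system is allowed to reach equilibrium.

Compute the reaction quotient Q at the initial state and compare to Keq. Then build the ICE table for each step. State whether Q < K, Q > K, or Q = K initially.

Q₀ = 2.6210e-06 vs Keq = 1.563 ⇒ Q<K, forward
Step 1:
                  D         M         E
  init        5.501     7.781    0.1933
  Δ          -4.028    -6.042     4.028
  eq          1.473     1.739     4.221
  solve Keq expr → x = 2.014; check Q = 1.563

Q₀ = 2.6210e-06; Q < K (proceeds forward)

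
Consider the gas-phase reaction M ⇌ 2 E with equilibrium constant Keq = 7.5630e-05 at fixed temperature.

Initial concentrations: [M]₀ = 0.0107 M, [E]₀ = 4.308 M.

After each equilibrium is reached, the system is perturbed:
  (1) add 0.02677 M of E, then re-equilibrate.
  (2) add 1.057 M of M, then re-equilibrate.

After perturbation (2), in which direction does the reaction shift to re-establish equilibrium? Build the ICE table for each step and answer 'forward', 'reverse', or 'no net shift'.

Q₀ = 1734 vs Keq = 7.5630e-05 ⇒ Q>K, reverse
Step 1:
                   M          E
  Initial     0.0107      4.308
  Change       2.148     -4.295
  Equil        2.158    0.01278
  solve Keq expr → x = -2.148; check Q = 7.5630e-05
Then add 0.02677 M of E.
Step 2:
                   M          E
  Initial      2.158    0.03955
  Change     0.01337   -0.02673
  Equil        2.172    0.01282
  solve Keq expr → x = -0.01337; check Q = 7.5630e-05
Then add 1.057 M of M.
Step 3:
                   M          E
  Initial      3.229    0.01282
  Change   -0.001404   0.002807
  Equil        3.227    0.01562
  solve Keq expr → x = 0.001404; check Q = 7.5630e-05

Direction: forward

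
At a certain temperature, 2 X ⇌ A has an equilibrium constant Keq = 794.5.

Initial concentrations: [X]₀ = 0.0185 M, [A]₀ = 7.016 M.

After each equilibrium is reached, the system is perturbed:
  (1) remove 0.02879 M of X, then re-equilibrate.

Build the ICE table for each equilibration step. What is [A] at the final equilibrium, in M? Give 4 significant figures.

[A]_eq = 6.964 M

Q₀ = 2.0500e+04 vs Keq = 794.5 ⇒ Q>K, reverse
Step 1:
                   X          A
  I           0.0185      7.016
  C          0.07522   -0.03761
  E          0.09372      6.978
  solve Keq expr → x = -0.03761; check Q = 794.5
Then remove 0.02879 M of X.
Step 2:
                   X          A
  I          0.06493      6.978
  C          0.02869   -0.01435
  E          0.09362      6.964
  solve Keq expr → x = -0.01435; check Q = 794.5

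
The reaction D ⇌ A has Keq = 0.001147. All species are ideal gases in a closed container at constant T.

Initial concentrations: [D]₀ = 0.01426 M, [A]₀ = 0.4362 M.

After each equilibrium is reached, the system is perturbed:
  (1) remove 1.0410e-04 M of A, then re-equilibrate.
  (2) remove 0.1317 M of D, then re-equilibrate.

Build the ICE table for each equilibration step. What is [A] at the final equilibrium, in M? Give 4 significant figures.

Q₀ = 30.59 vs Keq = 0.001147 ⇒ Q>K, reverse
Step 1:
                   D          A
  init       0.01426     0.4362
  Δ           0.4357    -0.4357
  eq          0.4499 5.1609e-04
  solve Keq expr → x = -0.4357; check Q = 0.001147
Then remove 1.0410e-04 M of A.
Step 2:
                   D          A
  init        0.4499 4.1199e-04
  Δ       -1.0398e-04 1.0398e-04
  eq          0.4498 5.1597e-04
  solve Keq expr → x = 1.0398e-04; check Q = 0.001147
Then remove 0.1317 M of D.
Step 3:
                   D          A
  init        0.3181 5.1597e-04
  Δ       1.5089e-04 -1.5089e-04
  eq          0.3183 3.6508e-04
  solve Keq expr → x = -1.5089e-04; check Q = 0.001147

[A]_eq = 3.6508e-04 M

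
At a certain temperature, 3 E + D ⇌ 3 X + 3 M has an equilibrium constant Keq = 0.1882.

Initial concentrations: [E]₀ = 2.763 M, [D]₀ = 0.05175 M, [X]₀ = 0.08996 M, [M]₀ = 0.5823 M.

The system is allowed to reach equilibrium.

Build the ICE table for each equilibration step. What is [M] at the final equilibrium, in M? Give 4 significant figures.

[M]_eq = 0.7327 M

Q₀ = 1.3168e-04 vs Keq = 0.1882 ⇒ Q<K, forward
Step 1:
                  E         D         X         M
  init        2.763   0.05175   0.08996    0.5823
  Δ         -0.1504  -0.05012    0.1504    0.1504
  eq          2.613  0.001627    0.2403    0.7327
  solve Keq expr → x = 0.05012; check Q = 0.1882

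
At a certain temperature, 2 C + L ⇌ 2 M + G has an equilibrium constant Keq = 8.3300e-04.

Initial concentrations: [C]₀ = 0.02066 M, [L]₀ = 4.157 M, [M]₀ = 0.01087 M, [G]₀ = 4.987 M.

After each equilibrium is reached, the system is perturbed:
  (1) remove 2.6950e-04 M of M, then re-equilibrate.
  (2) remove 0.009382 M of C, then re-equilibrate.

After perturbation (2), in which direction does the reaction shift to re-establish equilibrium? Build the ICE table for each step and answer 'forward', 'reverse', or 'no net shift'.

Q₀ = 0.3321 vs Keq = 8.3300e-04 ⇒ Q>K, reverse
Step 1:
                   C          L          M          G
  I          0.02066      4.157    0.01087      4.987
  C          0.01006    0.00503   -0.01006   -0.00503
  E          0.03072      4.162 8.1038e-04      4.982
  solve Keq expr → x = -0.00503; check Q = 8.3300e-04
Then remove 2.6950e-04 M of M.
Step 2:
                   C          L          M          G
  I          0.03072      4.162 5.4088e-04      4.982
  C       -2.6255e-04 -1.3128e-04 2.6255e-04 1.3128e-04
  E          0.03046      4.162 8.0343e-04      4.982
  solve Keq expr → x = 1.3128e-04; check Q = 8.3300e-04
Then remove 0.009382 M of C.
Step 3:
                   C          L          M          G
  I          0.02108      4.162 8.0343e-04      4.982
  C       2.4111e-04 1.2056e-04 -2.4111e-04 -1.2056e-04
  E          0.02132      4.162 5.6232e-04      4.982
  solve Keq expr → x = -1.2056e-04; check Q = 8.3300e-04

Direction: reverse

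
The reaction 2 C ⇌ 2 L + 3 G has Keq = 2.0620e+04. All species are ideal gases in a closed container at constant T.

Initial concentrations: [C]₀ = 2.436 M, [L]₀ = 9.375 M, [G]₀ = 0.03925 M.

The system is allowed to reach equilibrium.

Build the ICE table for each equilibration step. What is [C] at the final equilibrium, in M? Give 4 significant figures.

Q₀ = 8.9559e-04 vs Keq = 2.0620e+04 ⇒ Q<K, forward
Step 1:
                    C           L           G
  Initial       2.436       9.375     0.03925
  Change       -2.012       2.012       3.018
  Equil        0.4239       11.39       3.057
  solve Keq expr → x = 1.006; check Q = 2.0620e+04

[C]_eq = 0.4239 M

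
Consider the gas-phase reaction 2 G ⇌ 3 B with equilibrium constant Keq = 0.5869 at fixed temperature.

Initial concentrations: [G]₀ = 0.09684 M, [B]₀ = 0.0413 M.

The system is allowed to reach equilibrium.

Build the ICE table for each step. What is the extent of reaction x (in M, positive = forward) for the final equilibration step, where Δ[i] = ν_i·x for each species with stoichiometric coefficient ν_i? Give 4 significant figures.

Q₀ = 0.007512 vs Keq = 0.5869 ⇒ Q<K, forward
Step 1:
                  G         B
  I         0.09684    0.0413
  C        -0.04753   0.07129
  E         0.04931    0.1126
  solve Keq expr → x = 0.02376; check Q = 0.5869

x = 0.02376 M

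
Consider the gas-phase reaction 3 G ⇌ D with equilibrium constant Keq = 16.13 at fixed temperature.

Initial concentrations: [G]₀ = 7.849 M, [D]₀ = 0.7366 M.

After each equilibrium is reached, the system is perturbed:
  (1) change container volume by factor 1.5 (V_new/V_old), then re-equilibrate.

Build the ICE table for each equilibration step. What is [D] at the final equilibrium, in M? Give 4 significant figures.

Q₀ = 0.001523 vs Keq = 16.13 ⇒ Q<K, forward
Step 1:
                   G          D
  init         7.849     0.7366
  Δ           -7.268      2.423
  eq          0.5807      3.159
  solve Keq expr → x = 2.423; check Q = 16.13
Then change container volume by factor 1.5 (V_new/V_old).
Step 2:
                   G          D
  init        0.3872      2.106
  Δ            0.117     -0.039
  eq          0.5042      2.067
  solve Keq expr → x = -0.039; check Q = 16.13

[D]_eq = 2.067 M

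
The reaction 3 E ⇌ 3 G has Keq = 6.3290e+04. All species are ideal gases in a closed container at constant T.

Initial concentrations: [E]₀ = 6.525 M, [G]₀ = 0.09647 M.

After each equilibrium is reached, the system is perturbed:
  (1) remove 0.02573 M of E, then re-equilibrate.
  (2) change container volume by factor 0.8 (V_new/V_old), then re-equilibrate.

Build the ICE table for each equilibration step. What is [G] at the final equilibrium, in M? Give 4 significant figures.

Q₀ = 3.2317e-06 vs Keq = 6.3290e+04 ⇒ Q<K, forward
Step 1:
                   E          G
  I            6.525    0.09647
  C           -6.363      6.363
  E           0.1621      6.459
  solve Keq expr → x = 2.121; check Q = 6.3290e+04
Then remove 0.02573 M of E.
Step 2:
                   E          G
  I           0.1364      6.459
  C           0.0251    -0.0251
  E           0.1615      6.434
  solve Keq expr → x = -0.008367; check Q = 6.3290e+04
Then change container volume by factor 0.8 (V_new/V_old).
Step 3:
                   E          G
  I           0.2018      8.043
  C                0          0
  E           0.2018      8.043
  solve Keq expr → x = 0; check Q = 6.3290e+04

[G]_eq = 8.043 M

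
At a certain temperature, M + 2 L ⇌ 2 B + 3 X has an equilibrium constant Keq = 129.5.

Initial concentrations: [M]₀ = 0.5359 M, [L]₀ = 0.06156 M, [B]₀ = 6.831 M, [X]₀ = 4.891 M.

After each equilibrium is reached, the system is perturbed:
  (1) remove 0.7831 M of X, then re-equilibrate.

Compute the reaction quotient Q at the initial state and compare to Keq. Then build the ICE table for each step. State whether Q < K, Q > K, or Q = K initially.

Q₀ = 2.6883e+06 vs Keq = 129.5 ⇒ Q>K, reverse
Step 1:
                    M           L           B           X
  Initial      0.5359     0.06156       6.831       4.891
  Change       0.7838       1.568      -1.568      -2.352
  Equil          1.32       1.629       5.263       2.539
  solve Keq expr → x = -0.7838; check Q = 129.5
Then remove 0.7831 M of X.
Step 2:
                    M           L           B           X
  Initial        1.32       1.629       5.263       1.756
  Change       -0.125       -0.25        0.25       0.375
  Equil         1.195       1.379       5.513       2.131
  solve Keq expr → x = 0.125; check Q = 129.5

Q₀ = 2.6883e+06; Q > K (proceeds reverse)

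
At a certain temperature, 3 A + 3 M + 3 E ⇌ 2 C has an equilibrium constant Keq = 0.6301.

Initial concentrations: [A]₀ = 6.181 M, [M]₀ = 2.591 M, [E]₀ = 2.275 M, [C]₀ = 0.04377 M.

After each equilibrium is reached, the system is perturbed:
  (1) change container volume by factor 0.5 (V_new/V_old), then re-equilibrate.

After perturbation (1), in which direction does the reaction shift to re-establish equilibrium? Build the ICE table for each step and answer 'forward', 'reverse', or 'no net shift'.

Q₀ = 3.9612e-08 vs Keq = 0.6301 ⇒ Q<K, forward
Step 1:
                  A         M         E         C
  Initial     6.181     2.591     2.275   0.04377
  Change     -1.848    -1.848    -1.848     1.232
  Equil       4.333    0.7426    0.4266     1.276
  solve Keq expr → x = 0.6161; check Q = 0.6301
Then change container volume by factor 0.5 (V_new/V_old).
Step 2:
                  A         M         E         C
  Initial     8.665     1.485    0.8531     2.552
  Change    -0.5424   -0.5424   -0.5424    0.3616
  Equil       8.123    0.9427    0.3107     2.914
  solve Keq expr → x = 0.1808; check Q = 0.6301

Direction: forward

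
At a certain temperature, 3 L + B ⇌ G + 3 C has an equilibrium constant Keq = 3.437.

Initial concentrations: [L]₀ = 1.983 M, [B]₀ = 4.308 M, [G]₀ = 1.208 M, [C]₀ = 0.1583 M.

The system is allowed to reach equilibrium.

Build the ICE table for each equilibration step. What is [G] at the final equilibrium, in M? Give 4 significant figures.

[G]_eq = 1.632 M

Q₀ = 1.4265e-04 vs Keq = 3.437 ⇒ Q<K, forward
Step 1:
                    L           B           G           C
  Initial       1.983       4.308       1.208      0.1583
  Change       -1.273     -0.4242      0.4242       1.273
  Equil        0.7103       3.884       1.632       1.431
  solve Keq expr → x = 0.4242; check Q = 3.437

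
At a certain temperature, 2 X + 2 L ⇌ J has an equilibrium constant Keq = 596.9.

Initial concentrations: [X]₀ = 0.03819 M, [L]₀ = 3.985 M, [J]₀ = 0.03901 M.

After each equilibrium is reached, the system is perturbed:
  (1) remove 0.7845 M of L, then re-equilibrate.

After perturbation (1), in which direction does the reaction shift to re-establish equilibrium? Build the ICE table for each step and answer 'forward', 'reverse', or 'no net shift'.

Direction: reverse

Q₀ = 1.684 vs Keq = 596.9 ⇒ Q<K, forward
Step 1:
                   X          L          J
  I          0.03819      3.985    0.03901
  C         -0.03572   -0.03572    0.01786
  E         0.002472      3.949    0.05687
  solve Keq expr → x = 0.01786; check Q = 596.9
Then remove 0.7845 M of L.
Step 2:
                   X          L          J
  I         0.002472      3.165    0.05687
  C       6.0387e-04 6.0387e-04 -3.0194e-04
  E         0.003075      3.165    0.05657
  solve Keq expr → x = -3.0194e-04; check Q = 596.9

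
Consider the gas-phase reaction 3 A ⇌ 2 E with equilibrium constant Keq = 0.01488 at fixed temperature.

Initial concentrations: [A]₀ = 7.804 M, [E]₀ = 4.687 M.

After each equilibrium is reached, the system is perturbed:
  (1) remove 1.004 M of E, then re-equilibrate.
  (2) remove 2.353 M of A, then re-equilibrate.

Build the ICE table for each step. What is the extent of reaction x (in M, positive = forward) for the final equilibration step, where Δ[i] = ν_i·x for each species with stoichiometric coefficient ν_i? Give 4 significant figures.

Q₀ = 0.04622 vs Keq = 0.01488 ⇒ Q>K, reverse
Step 1:
                  A         E
  Initial     7.804     4.687
  Change      1.683    -1.122
  Equil       9.487     3.565
  solve Keq expr → x = -0.5611; check Q = 0.01488
Then remove 1.004 M of E.
Step 2:
                  A         E
  Initial     9.487     2.561
  Change    -0.8244    0.5496
  Equil       8.663      3.11
  solve Keq expr → x = 0.2748; check Q = 0.01488
Then remove 2.353 M of A.
Step 3:
                  A         E
  Initial      6.31      3.11
  Change      1.028   -0.6855
  Equil       7.338     2.425
  solve Keq expr → x = -0.3427; check Q = 0.01488

x = -0.3427 M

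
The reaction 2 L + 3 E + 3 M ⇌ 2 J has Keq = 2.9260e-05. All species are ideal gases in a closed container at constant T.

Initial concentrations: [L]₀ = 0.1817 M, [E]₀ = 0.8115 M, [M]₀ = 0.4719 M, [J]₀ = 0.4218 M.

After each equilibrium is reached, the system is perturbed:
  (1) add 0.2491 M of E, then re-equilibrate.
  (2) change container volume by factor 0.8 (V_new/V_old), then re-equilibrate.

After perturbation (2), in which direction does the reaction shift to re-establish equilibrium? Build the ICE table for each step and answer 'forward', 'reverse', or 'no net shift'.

Q₀ = 95.96 vs Keq = 2.9260e-05 ⇒ Q>K, reverse
Step 1:
                    L           E           M           J
  Initial      0.1817      0.8115      0.4719      0.4218
  Change       0.4154      0.6232      0.6232     -0.4154
  Equil        0.5971       1.435       1.095    0.006361
  solve Keq expr → x = -0.2077; check Q = 2.9260e-05
Then add 0.2491 M of E.
Step 2:
                    L           E           M           J
  Initial      0.5971       1.684       1.095    0.006361
  Change    -0.001659   -0.002488   -0.002488    0.001659
  Equil        0.5955       1.681       1.093    0.008019
  solve Keq expr → x = 8.2939e-04; check Q = 2.9260e-05
Then change container volume by factor 0.8 (V_new/V_old).
Step 3:
                    L           E           M           J
  Initial      0.7444       2.102       1.366     0.01002
  Change    -0.008859    -0.01329    -0.01329    0.008859
  Equil        0.7355       2.088       1.352     0.01888
  solve Keq expr → x = 0.00443; check Q = 2.9260e-05

Direction: forward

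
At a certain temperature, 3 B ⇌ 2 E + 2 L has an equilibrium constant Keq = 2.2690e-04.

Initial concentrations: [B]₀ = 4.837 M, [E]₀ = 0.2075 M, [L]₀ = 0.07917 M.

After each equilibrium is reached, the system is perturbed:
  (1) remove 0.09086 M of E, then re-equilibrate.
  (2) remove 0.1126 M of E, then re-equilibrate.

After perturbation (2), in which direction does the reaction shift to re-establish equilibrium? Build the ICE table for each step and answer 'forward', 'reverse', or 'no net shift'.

Direction: forward

Q₀ = 2.3847e-06 vs Keq = 2.2690e-04 ⇒ Q<K, forward
Step 1:
                  B         E         L
  I           4.837    0.2075   0.07917
  C         -0.3598    0.2398    0.2398
  E           4.477    0.4473     0.319
  solve Keq expr → x = 0.1199; check Q = 2.2690e-04
Then remove 0.09086 M of E.
Step 2:
                  B         E         L
  I           4.477    0.3565     0.319
  C        -0.05546   0.03697   0.03697
  E           4.422    0.3934     0.356
  solve Keq expr → x = 0.01849; check Q = 2.2690e-04
Then remove 0.1126 M of E.
Step 3:
                  B         E         L
  I           4.422    0.2808     0.356
  C        -0.07906   0.05271   0.05271
  E           4.343    0.3336    0.4087
  solve Keq expr → x = 0.02635; check Q = 2.2690e-04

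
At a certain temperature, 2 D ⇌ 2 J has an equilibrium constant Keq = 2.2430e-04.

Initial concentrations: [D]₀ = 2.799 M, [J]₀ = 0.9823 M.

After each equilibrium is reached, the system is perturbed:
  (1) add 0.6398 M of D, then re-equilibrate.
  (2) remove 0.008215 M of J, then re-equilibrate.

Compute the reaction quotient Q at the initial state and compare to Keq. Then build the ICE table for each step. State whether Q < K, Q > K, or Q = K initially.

Q₀ = 0.1232 vs Keq = 2.2430e-04 ⇒ Q>K, reverse
Step 1:
                   D          J
  I            2.799     0.9823
  C           0.9265    -0.9265
  E            3.726     0.0558
  solve Keq expr → x = -0.4633; check Q = 2.2430e-04
Then add 0.6398 M of D.
Step 2:
                   D          J
  I            4.365     0.0558
  C        -0.009441   0.009441
  E            4.356    0.06524
  solve Keq expr → x = 0.00472; check Q = 2.2430e-04
Then remove 0.008215 M of J.
Step 3:
                   D          J
  I            4.356    0.05702
  C        -0.008094   0.008094
  E            4.348    0.06512
  solve Keq expr → x = 0.004047; check Q = 2.2430e-04

Q₀ = 0.1232; Q > K (proceeds reverse)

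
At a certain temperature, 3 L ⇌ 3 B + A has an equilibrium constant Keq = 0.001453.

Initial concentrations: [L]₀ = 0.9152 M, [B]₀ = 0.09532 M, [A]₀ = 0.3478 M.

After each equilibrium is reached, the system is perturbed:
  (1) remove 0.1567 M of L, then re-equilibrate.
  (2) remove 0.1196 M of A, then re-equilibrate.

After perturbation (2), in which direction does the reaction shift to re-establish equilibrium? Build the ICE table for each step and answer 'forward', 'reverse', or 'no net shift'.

Direction: forward

Q₀ = 3.9295e-04 vs Keq = 0.001453 ⇒ Q<K, forward
Step 1:
                  L         B         A
  init       0.9152   0.09532    0.3478
  Δ        -0.04323   0.04323   0.01441
  eq          0.872    0.1385    0.3622
  solve Keq expr → x = 0.01441; check Q = 0.001453
Then remove 0.1567 M of L.
Step 2:
                  L         B         A
  init       0.7153    0.1385    0.3622
  Δ         0.02083  -0.02083 -0.006944
  eq         0.7361    0.1177    0.3553
  solve Keq expr → x = -0.006944; check Q = 0.001453
Then remove 0.1196 M of A.
Step 3:
                  L         B         A
  init       0.7361    0.1177    0.2357
  Δ        -0.01386   0.01386  0.004621
  eq         0.7222    0.1316    0.2403
  solve Keq expr → x = 0.004621; check Q = 0.001453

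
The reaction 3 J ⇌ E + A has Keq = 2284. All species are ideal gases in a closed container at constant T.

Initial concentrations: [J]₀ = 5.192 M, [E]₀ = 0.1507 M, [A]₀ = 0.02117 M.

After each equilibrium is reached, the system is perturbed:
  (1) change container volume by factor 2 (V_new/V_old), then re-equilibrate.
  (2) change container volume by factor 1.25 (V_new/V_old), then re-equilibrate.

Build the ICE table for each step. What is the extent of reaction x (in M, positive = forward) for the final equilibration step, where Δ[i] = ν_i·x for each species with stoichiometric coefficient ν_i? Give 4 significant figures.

Q₀ = 2.2794e-05 vs Keq = 2284 ⇒ Q<K, forward
Step 1:
                    J           E           A
  init          5.192      0.1507     0.02117
  Δ            -5.081       1.694       1.694
  eq           0.1115       1.844       1.715
  solve Keq expr → x = 1.694; check Q = 2284
Then change container volume by factor 2 (V_new/V_old).
Step 2:
                    J           E           A
  init        0.05573      0.9221      0.8573
  Δ           0.01423   -0.004745   -0.004745
  eq          0.06996      0.9174      0.8526
  solve Keq expr → x = -0.004745; check Q = 2284
Then change container volume by factor 1.25 (V_new/V_old).
Step 3:
                    J           E           A
  init        0.05597      0.7339      0.6821
  Δ          0.004241   -0.001414   -0.001414
  eq          0.06021      0.7325      0.6807
  solve Keq expr → x = -0.001414; check Q = 2284

x = -0.001414 M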